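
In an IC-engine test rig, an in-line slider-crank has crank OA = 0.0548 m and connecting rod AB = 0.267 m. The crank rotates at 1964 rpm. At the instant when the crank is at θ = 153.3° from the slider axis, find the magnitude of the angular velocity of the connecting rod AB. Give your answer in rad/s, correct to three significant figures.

37.9

ω = 205.7 rad/s (converted from 1964 rpm).
The rod makes angle φ with the slider axis where L sinφ = r sinθ; differentiating, L cosφ·φ̇ = r ω cosθ.
L cosφ = √(L² − r² sin²θ) = 0.26586 m.
|ω_rod| = r ω |cosθ| / √(L² − r² sin²θ) = 0.0548·205.7·0.89337/0.26586 = 37.873 rad/s.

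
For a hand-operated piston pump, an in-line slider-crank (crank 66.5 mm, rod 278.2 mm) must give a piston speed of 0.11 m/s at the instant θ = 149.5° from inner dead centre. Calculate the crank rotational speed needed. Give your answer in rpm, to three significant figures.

For an in-line slider-crank, |v_piston| = rω|sinθ|·[1 + r cosθ/√(L² − r² sin²θ)].
With r = 0.0665 m, L = 0.2782 m, θ = 149.5°: the bracketed kinematic factor |dx/dθ| = 0.026748 m.
ω = v/|dx/dθ| = 0.11/0.026748 = 4.1124 rad/s.
N = 60ω/(2π) = 39.271 rpm.

39.3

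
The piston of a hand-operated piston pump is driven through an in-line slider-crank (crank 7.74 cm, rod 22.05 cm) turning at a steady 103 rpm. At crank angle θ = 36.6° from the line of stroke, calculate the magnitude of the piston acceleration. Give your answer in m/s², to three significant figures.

8.26

ω = 2π·103/60 = 10.79 rad/s
x(θ) = r cosθ + √(L² − r² sin²θ); with ω constant, a = ω²·d²x/dθ².
d²x/dθ² = −r cosθ − r²(cos2θ)/√u − r⁴ sin²2θ/(4u^{3/2}),  u = L² − r² sin²θ = 0.0464906 m².
Substituting r = 0.0774 m, L = 0.2205 m, θ = 36.6°: d²x/dθ² = -0.070989 m.
a = ω²·d²x/dθ² = (10.79)²·(-0.070989) = -8.2589 m/s²;  |a| = 8.2589 m/s².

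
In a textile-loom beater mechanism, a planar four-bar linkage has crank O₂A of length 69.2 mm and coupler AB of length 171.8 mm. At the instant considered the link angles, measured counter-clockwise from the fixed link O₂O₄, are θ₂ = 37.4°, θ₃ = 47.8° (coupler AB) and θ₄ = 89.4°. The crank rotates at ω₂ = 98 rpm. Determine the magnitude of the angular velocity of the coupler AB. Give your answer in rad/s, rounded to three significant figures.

4.91

ω₂ = 10.26 rad/s (from 98 rpm).
Differentiating the loop-closure r₂e^{iθ₂}+r₃e^{iθ₃}=r₁+r₄e^{iθ₄} gives r₂ω₂e^{iθ₂}+r₃ω₃e^{iθ₃}=r₄ω₄e^{iθ₄}.
Eliminating the other unknown: ω₃ = r₂ω₂ sin(θ₄−θ₂) / [r₃ sin(θ₃−θ₄)].
Numerator sine = +0.78801; denominator sine = -0.66393.
Result = 0.0692·10.26·(+0.78801) / (0.1718·(-0.66393)) = -4.9063 rad/s; magnitude 4.9063 rad/s.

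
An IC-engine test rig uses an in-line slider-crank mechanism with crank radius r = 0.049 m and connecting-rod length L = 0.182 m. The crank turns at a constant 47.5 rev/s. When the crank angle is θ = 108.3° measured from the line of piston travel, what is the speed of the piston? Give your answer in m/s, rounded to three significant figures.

12.7

ω = 2π·47.5 = 298.5 rad/s
For an in-line slider-crank, x = r cosθ + √(L² − r² sin²θ), so v = −rω sinθ·[1 + r cosθ/√(L² − r² sin²θ)].
With r = 0.049 m, L = 0.182 m, θ = 108.3°: √(L² − r² sin²θ) = 0.17595 m.
v = −0.049·298.5·0.94943·[1 + 0.049·-0.31399/0.17595] = -12.67 m/s.
|v| = 12.67 m/s.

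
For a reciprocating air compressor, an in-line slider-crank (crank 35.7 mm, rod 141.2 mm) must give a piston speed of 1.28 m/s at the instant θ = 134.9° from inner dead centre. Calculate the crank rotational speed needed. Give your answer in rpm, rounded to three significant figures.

For an in-line slider-crank, |v_piston| = rω|sinθ|·[1 + r cosθ/√(L² − r² sin²θ)].
With r = 0.0357 m, L = 0.1412 m, θ = 134.9°: the bracketed kinematic factor |dx/dθ| = 0.020701 m.
ω = v/|dx/dθ| = 1.28/0.020701 = 61.834 rad/s.
N = 60ω/(2π) = 590.47 rpm.

590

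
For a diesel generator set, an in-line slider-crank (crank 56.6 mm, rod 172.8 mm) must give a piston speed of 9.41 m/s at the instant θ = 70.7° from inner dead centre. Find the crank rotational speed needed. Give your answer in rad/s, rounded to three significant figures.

158

For an in-line slider-crank, |v_piston| = rω|sinθ|·[1 + r cosθ/√(L² − r² sin²θ)].
With r = 0.0566 m, L = 0.1728 m, θ = 70.7°: the bracketed kinematic factor |dx/dθ| = 0.0595 m.
ω = v/|dx/dθ| = 9.41/0.0595 = 158.15 rad/s.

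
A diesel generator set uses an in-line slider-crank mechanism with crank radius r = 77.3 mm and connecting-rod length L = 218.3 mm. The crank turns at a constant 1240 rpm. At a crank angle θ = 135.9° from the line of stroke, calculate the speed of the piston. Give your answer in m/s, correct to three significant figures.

5.15

ω = 2π·1240/60 = 129.9 rad/s
For an in-line slider-crank, x = r cosθ + √(L² − r² sin²θ), so v = −rω sinθ·[1 + r cosθ/√(L² − r² sin²θ)].
With r = 0.0773 m, L = 0.2183 m, θ = 135.9°: √(L² − r² sin²θ) = 0.21157 m.
v = −0.0773·129.9·0.69591·[1 + 0.0773·-0.71813/0.21157] = -5.1525 m/s.
|v| = 5.1525 m/s.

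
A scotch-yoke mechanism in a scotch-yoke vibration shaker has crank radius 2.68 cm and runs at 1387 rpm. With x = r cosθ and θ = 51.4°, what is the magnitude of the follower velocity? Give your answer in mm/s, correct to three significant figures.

ω = 145.2 rad/s (from 1387 rpm).
x = r cosθ ⇒ ẋ = −rω sinθ.
|v| = rω|sinθ| = 0.0268·145.2·|sin 51.4°| = 3.0421 m/s = 3042.1 mm/s.

3040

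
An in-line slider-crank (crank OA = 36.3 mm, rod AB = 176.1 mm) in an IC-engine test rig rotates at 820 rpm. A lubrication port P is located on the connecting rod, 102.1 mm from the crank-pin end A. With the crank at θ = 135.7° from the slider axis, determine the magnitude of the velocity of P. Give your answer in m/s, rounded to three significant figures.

ω = 85.87 rad/s.  Crank-pin speed |V_A| = rω = 3.1171 m/s, perpendicular to OA.
Rod angle: sinφ = −(r/L) sinθ ⇒ φ = -8.277°; ω_rod = −rω cosθ/√(L²−r²sin²θ) = +12.802 rad/s.
V_P = V_A + ω_rod × AP, with AP = 0.1021 m along the rod.
Components: V_Px = −rω sinθ − a·ω_rod·sinφ = -1.9889 m/s;  V_Py = rω cosθ + a·ω_rod·cosφ = -0.93745 m/s.
|V_P| = √(V_Px² + V_Py²) = 2.1987 m/s.

2.20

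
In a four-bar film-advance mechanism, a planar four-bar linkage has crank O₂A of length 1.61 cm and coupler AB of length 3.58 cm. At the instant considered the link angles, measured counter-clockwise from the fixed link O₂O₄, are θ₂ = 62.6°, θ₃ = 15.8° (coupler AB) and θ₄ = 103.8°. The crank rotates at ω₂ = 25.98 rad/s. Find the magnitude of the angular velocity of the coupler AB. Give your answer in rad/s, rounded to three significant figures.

ω₂ = 25.98 rad/s
Differentiating the loop-closure r₂e^{iθ₂}+r₃e^{iθ₃}=r₁+r₄e^{iθ₄} gives r₂ω₂e^{iθ₂}+r₃ω₃e^{iθ₃}=r₄ω₄e^{iθ₄}.
Eliminating the other unknown: ω₃ = r₂ω₂ sin(θ₄−θ₂) / [r₃ sin(θ₃−θ₄)].
Numerator sine = +0.65869; denominator sine = -0.99939.
Result = 0.0161·25.98·(+0.65869) / (0.0358·(-0.99939)) = -7.7006 rad/s; magnitude 7.7006 rad/s.

7.70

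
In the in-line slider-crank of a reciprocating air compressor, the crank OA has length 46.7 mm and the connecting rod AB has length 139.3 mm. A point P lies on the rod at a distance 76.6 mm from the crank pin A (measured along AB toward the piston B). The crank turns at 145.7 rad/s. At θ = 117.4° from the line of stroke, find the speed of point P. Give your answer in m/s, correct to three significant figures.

5.68

ω = 145.7 rad/s.  Crank-pin speed |V_A| = rω = 6.8042 m/s, perpendicular to OA.
Rod angle: sinφ = −(r/L) sinθ ⇒ φ = -17.316°; ω_rod = −rω cosθ/√(L²−r²sin²θ) = +23.546 rad/s.
V_P = V_A + ω_rod × AP, with AP = 0.0766 m along the rod.
Components: V_Px = −rω sinθ − a·ω_rod·sinφ = -5.504 m/s;  V_Py = rω cosθ + a·ω_rod·cosφ = -1.4094 m/s.
|V_P| = √(V_Px² + V_Py²) = 5.6816 m/s.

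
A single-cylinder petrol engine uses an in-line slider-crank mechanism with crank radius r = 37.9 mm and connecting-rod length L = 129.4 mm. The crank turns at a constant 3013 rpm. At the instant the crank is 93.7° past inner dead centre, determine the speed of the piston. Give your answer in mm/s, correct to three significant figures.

ω = 2π·3013/60 = 315.5 rad/s
For an in-line slider-crank, x = r cosθ + √(L² − r² sin²θ), so v = −rω sinθ·[1 + r cosθ/√(L² − r² sin²θ)].
With r = 0.0379 m, L = 0.1294 m, θ = 93.7°: √(L² − r² sin²θ) = 0.12375 m.
v = −0.0379·315.5·0.99792·[1 + 0.0379·-0.06453/0.12375] = -11.697 m/s.
|v| = 11.697 m/s = 11697 mm/s.

11700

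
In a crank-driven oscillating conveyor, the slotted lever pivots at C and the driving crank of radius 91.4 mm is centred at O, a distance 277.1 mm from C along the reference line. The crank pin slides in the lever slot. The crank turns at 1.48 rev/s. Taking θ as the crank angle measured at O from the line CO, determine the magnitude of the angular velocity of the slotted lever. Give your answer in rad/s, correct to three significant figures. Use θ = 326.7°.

2.15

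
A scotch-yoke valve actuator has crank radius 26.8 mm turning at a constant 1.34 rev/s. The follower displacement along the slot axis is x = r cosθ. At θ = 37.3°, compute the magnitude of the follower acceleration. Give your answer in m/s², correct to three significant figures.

ω = 8.419 rad/s (from 1.34 rev/s).
x = r cosθ ⇒ ẍ = −rω² cosθ (ω constant).
|a| = rω²|cosθ| = 0.0268·(8.419)²·|cos 37.3°| = 1.5112 m/s².

1.51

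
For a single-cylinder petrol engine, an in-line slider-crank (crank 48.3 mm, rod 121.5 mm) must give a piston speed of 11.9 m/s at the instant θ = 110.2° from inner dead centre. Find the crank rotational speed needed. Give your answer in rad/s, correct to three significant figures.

308

For an in-line slider-crank, |v_piston| = rω|sinθ|·[1 + r cosθ/√(L² − r² sin²θ)].
With r = 0.0483 m, L = 0.1215 m, θ = 110.2°: the bracketed kinematic factor |dx/dθ| = 0.038623 m.
ω = v/|dx/dθ| = 11.9/0.038623 = 308.11 rad/s.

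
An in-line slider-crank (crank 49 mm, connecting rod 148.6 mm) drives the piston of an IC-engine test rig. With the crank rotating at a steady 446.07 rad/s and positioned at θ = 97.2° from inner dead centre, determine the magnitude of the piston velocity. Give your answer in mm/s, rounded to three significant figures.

20700

ω = 446.1 rad/s
For an in-line slider-crank, x = r cosθ + √(L² − r² sin²θ), so v = −rω sinθ·[1 + r cosθ/√(L² − r² sin²θ)].
With r = 0.049 m, L = 0.1486 m, θ = 97.2°: √(L² − r² sin²θ) = 0.14042 m.
v = −0.049·446.1·0.99211·[1 + 0.049·-0.12533/0.14042] = -20.737 m/s.
|v| = 20.737 m/s = 20737 mm/s.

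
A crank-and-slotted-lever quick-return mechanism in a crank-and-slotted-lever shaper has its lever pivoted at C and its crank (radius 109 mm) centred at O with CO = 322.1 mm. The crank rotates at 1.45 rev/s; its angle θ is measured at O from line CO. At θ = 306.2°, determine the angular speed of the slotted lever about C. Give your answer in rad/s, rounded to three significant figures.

1.89

ω = 9.111 rad/s (from 1.45 rev/s).
Crank pin A relative to C: A = (d + r cosθ, r sinθ); lever angle φ = atan2(r sinθ, d + r cosθ).
Differentiating tanφ: φ̇ = rω(d cosθ + r)/(d² + r² + 2dr cosθ).
d² + r² + 2dr cosθ = |CA|² = 0.1571 m²;  d cosθ + r = +0.29923 m.
|ω_lever| = |0.109·9.111·+0.29923| / 0.1571 = 1.8915 rad/s.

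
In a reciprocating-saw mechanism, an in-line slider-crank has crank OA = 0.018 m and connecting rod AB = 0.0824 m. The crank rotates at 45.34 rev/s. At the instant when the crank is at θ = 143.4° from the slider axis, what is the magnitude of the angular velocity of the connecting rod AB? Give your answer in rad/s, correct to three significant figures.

50.4

ω = 284.9 rad/s (converted from 45.34 rev/s).
The rod makes angle φ with the slider axis where L sinφ = r sinθ; differentiating, L cosφ·φ̇ = r ω cosθ.
L cosφ = √(L² − r² sin²θ) = 0.081698 m.
|ω_rod| = r ω |cosθ| / √(L² − r² sin²θ) = 0.018·284.9·0.80282/0.081698 = 50.389 rad/s.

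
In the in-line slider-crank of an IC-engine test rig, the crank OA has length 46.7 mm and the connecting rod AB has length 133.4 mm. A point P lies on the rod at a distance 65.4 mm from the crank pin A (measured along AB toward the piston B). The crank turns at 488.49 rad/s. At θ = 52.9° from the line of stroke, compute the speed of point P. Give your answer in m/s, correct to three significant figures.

ω = 488.5 rad/s.  Crank-pin speed |V_A| = rω = 22.812 m/s, perpendicular to OA.
Rod angle: sinφ = −(r/L) sinθ ⇒ φ = -16.213°; ω_rod = −rω cosθ/√(L²−r²sin²θ) = -107.43 rad/s.
V_P = V_A + ω_rod × AP, with AP = 0.0654 m along the rod.
Components: V_Px = −rω sinθ − a·ω_rod·sinφ = -20.157 m/s;  V_Py = rω cosθ + a·ω_rod·cosφ = +7.0144 m/s.
|V_P| = √(V_Px² + V_Py²) = 21.342 m/s.

21.3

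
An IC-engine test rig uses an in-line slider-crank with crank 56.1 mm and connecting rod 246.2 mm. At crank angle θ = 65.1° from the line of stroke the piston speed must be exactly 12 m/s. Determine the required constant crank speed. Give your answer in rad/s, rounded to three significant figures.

215

For an in-line slider-crank, |v_piston| = rω|sinθ|·[1 + r cosθ/√(L² − r² sin²θ)].
With r = 0.0561 m, L = 0.2462 m, θ = 65.1°: the bracketed kinematic factor |dx/dθ| = 0.055875 m.
ω = v/|dx/dθ| = 12/0.055875 = 214.77 rad/s.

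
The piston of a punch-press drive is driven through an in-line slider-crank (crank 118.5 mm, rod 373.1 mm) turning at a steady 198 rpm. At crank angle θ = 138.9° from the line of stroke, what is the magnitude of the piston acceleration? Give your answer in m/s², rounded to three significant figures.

ω = 2π·198/60 = 20.73 rad/s
x(θ) = r cosθ + √(L² − r² sin²θ); with ω constant, a = ω²·d²x/dθ².
d²x/dθ² = −r cosθ − r²(cos2θ)/√u − r⁴ sin²2θ/(4u^{3/2}),  u = L² − r² sin²θ = 0.133135 m².
Substituting r = 0.1185 m, L = 0.3731 m, θ = 138.9°: d²x/dθ² = +0.083078 m.
a = ω²·d²x/dθ² = (20.73)²·(+0.083078) = +35.717 m/s²;  |a| = 35.717 m/s².

35.7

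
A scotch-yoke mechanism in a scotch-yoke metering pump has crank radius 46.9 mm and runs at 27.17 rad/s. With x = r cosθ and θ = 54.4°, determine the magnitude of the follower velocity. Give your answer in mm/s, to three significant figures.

1040

ω = 27.17 rad/s
x = r cosθ ⇒ ẋ = −rω sinθ.
|v| = rω|sinθ| = 0.0469·27.17·|sin 54.4°| = 1.0361 m/s = 1036.1 mm/s.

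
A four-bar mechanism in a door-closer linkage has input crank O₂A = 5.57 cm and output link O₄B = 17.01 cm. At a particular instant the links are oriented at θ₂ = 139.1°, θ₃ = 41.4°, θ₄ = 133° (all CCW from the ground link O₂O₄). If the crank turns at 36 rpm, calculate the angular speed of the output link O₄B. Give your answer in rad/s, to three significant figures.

1.22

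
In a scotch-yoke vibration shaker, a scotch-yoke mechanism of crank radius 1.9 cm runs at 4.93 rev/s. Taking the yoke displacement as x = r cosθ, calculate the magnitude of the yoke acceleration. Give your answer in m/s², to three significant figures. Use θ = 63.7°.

ω = 30.98 rad/s (from 4.93 rev/s).
x = r cosθ ⇒ ẍ = −rω² cosθ (ω constant).
|a| = rω²|cosθ| = 0.019·(30.98)²·|cos 63.7°| = 8.0776 m/s².

8.08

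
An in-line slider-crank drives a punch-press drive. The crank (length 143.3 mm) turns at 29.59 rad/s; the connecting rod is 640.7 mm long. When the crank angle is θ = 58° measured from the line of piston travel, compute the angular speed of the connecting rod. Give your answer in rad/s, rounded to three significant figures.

3.57

ω = 29.59 rad/s
The rod makes angle φ with the slider axis where L sinφ = r sinθ; differentiating, L cosφ·φ̇ = r ω cosθ.
L cosφ = √(L² − r² sin²θ) = 0.62907 m.
|ω_rod| = r ω |cosθ| / √(L² − r² sin²θ) = 0.1433·29.59·0.52992/0.62907 = 3.5719 rad/s.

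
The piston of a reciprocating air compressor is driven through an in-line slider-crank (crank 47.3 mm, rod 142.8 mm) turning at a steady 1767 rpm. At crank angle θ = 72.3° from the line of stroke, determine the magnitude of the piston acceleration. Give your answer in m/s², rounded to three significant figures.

ω = 2π·1767/60 = 185 rad/s
x(θ) = r cosθ + √(L² − r² sin²θ); with ω constant, a = ω²·d²x/dθ².
d²x/dθ² = −r cosθ − r²(cos2θ)/√u − r⁴ sin²2θ/(4u^{3/2}),  u = L² − r² sin²θ = 0.0183614 m².
Substituting r = 0.0473 m, L = 0.1428 m, θ = 72.3°: d²x/dθ² = -0.0010911 m.
a = ω²·d²x/dθ² = (185)²·(-0.0010911) = -37.358 m/s²;  |a| = 37.358 m/s².

37.4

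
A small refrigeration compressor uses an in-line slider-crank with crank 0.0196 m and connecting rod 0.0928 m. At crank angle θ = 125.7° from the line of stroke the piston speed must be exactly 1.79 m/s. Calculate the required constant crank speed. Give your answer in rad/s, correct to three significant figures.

129

For an in-line slider-crank, |v_piston| = rω|sinθ|·[1 + r cosθ/√(L² − r² sin²θ)].
With r = 0.0196 m, L = 0.0928 m, θ = 125.7°: the bracketed kinematic factor |dx/dθ| = 0.013926 m.
ω = v/|dx/dθ| = 1.79/0.013926 = 128.54 rad/s.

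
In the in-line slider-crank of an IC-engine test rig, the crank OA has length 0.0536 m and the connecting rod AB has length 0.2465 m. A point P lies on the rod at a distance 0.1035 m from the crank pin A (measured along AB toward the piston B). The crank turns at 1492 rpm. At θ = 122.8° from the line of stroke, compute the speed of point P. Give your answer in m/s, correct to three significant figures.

ω = 156.2 rad/s.  Crank-pin speed |V_A| = rω = 8.3746 m/s, perpendicular to OA.
Rod angle: sinφ = −(r/L) sinθ ⇒ φ = -10.532°; ω_rod = −rω cosθ/√(L²−r²sin²θ) = +18.719 rad/s.
V_P = V_A + ω_rod × AP, with AP = 0.1035 m along the rod.
Components: V_Px = −rω sinθ − a·ω_rod·sinφ = -6.6853 m/s;  V_Py = rω cosθ + a·ω_rod·cosφ = -2.6318 m/s.
|V_P| = √(V_Px² + V_Py²) = 7.1846 m/s.

7.18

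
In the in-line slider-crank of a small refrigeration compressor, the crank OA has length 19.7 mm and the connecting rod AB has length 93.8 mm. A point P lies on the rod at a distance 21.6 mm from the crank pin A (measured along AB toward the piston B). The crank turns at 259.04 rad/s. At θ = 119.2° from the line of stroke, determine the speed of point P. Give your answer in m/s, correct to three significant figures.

ω = 259 rad/s.  Crank-pin speed |V_A| = rω = 5.1031 m/s, perpendicular to OA.
Rod angle: sinφ = −(r/L) sinθ ⇒ φ = -10.564°; ω_rod = −rω cosθ/√(L²−r²sin²θ) = +26.999 rad/s.
V_P = V_A + ω_rod × AP, with AP = 0.0216 m along the rod.
Components: V_Px = −rω sinθ − a·ω_rod·sinφ = -4.3477 m/s;  V_Py = rω cosθ + a·ω_rod·cosφ = -1.9163 m/s.
|V_P| = √(V_Px² + V_Py²) = 4.7513 m/s.

4.75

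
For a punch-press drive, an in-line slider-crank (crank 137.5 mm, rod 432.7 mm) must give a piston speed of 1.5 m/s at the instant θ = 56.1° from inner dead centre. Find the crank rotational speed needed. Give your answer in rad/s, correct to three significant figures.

For an in-line slider-crank, |v_piston| = rω|sinθ|·[1 + r cosθ/√(L² − r² sin²θ)].
With r = 0.1375 m, L = 0.4327 m, θ = 56.1°: the bracketed kinematic factor |dx/dθ| = 0.1351 m.
ω = v/|dx/dθ| = 1.5/0.1351 = 11.103 rad/s.

11.1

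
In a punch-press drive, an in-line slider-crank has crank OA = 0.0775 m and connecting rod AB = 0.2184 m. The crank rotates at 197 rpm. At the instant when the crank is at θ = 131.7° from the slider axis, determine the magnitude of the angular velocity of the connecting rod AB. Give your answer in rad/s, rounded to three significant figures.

5.05

ω = 20.63 rad/s (converted from 197 rpm).
The rod makes angle φ with the slider axis where L sinφ = r sinθ; differentiating, L cosφ·φ̇ = r ω cosθ.
L cosφ = √(L² − r² sin²θ) = 0.2106 m.
|ω_rod| = r ω |cosθ| / √(L² − r² sin²θ) = 0.0775·20.63·0.66523/0.2106 = 5.0503 rad/s.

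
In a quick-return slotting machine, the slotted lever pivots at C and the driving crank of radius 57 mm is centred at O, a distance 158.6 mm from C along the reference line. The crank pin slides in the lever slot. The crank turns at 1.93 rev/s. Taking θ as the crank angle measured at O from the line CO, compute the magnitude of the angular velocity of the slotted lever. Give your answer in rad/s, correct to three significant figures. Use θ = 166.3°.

ω = 12.13 rad/s (from 1.93 rev/s).
Crank pin A relative to C: A = (d + r cosθ, r sinθ); lever angle φ = atan2(r sinθ, d + r cosθ).
Differentiating tanφ: φ̇ = rω(d cosθ + r)/(d² + r² + 2dr cosθ).
d² + r² + 2dr cosθ = |CA|² = 0.010837 m²;  d cosθ + r = -0.097088 m.
|ω_lever| = |0.057·12.13·-0.097088| / 0.010837 = 6.1925 rad/s.

6.19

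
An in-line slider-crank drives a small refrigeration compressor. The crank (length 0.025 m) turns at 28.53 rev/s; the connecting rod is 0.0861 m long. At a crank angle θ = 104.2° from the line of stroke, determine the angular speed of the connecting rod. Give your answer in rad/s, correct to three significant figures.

ω = 179.3 rad/s (converted from 28.53 rev/s).
The rod makes angle φ with the slider axis where L sinφ = r sinθ; differentiating, L cosφ·φ̇ = r ω cosθ.
L cosφ = √(L² − r² sin²θ) = 0.082619 m.
|ω_rod| = r ω |cosθ| / √(L² − r² sin²θ) = 0.025·179.3·0.24531/0.082619 = 13.306 rad/s.

13.3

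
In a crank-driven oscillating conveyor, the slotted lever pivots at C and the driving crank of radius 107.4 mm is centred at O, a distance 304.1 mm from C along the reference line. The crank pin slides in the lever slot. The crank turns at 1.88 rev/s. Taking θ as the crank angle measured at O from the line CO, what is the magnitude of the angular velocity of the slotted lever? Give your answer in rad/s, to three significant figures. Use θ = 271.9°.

1.40

ω = 11.81 rad/s (from 1.88 rev/s).
Crank pin A relative to C: A = (d + r cosθ, r sinθ); lever angle φ = atan2(r sinθ, d + r cosθ).
Differentiating tanφ: φ̇ = rω(d cosθ + r)/(d² + r² + 2dr cosθ).
d² + r² + 2dr cosθ = |CA|² = 0.106177 m²;  d cosθ + r = +0.11748 m.
|ω_lever| = |0.1074·11.81·+0.11748| / 0.106177 = 1.4037 rad/s.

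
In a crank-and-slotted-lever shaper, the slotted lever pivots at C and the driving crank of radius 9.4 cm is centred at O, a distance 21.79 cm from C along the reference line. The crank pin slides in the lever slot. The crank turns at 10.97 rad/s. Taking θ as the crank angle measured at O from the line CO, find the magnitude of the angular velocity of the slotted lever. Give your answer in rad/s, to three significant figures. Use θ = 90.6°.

1.69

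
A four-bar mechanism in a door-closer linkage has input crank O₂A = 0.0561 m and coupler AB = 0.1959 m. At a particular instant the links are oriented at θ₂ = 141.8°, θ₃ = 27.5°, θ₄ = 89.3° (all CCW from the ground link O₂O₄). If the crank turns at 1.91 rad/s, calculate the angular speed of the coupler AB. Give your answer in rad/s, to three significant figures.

ω₂ = 1.91 rad/s
Differentiating the loop-closure r₂e^{iθ₂}+r₃e^{iθ₃}=r₁+r₄e^{iθ₄} gives r₂ω₂e^{iθ₂}+r₃ω₃e^{iθ₃}=r₄ω₄e^{iθ₄}.
Eliminating the other unknown: ω₃ = r₂ω₂ sin(θ₄−θ₂) / [r₃ sin(θ₃−θ₄)].
Numerator sine = -0.79335; denominator sine = -0.88130.
Result = 0.0561·1.91·(-0.79335) / (0.1959·(-0.88130)) = +0.49238 rad/s; magnitude 0.49238 rad/s.

0.492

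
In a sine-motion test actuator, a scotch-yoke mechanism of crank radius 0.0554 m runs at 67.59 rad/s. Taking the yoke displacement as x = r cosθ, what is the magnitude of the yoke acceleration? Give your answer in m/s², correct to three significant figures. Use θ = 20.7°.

237

ω = 67.59 rad/s
x = r cosθ ⇒ ẍ = −rω² cosθ (ω constant).
|a| = rω²|cosθ| = 0.0554·(67.59)²·|cos 20.7°| = 236.75 m/s².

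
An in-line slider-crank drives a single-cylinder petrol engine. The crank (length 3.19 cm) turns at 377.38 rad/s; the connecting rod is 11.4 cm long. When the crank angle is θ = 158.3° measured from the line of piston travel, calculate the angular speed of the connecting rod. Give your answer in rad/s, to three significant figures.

ω = 377.4 rad/s
The rod makes angle φ with the slider axis where L sinφ = r sinθ; differentiating, L cosφ·φ̇ = r ω cosθ.
L cosφ = √(L² − r² sin²θ) = 0.11339 m.
|ω_rod| = r ω |cosθ| / √(L² − r² sin²θ) = 0.0319·377.4·0.92913/0.11339 = 98.646 rad/s.

98.6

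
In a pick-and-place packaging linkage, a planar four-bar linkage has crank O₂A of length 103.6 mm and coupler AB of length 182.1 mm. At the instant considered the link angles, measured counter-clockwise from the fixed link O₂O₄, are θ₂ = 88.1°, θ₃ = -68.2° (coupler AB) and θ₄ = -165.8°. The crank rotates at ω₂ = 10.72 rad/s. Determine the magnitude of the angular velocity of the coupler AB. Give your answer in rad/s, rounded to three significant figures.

ω₂ = 10.72 rad/s
Differentiating the loop-closure r₂e^{iθ₂}+r₃e^{iθ₃}=r₁+r₄e^{iθ₄} gives r₂ω₂e^{iθ₂}+r₃ω₃e^{iθ₃}=r₄ω₄e^{iθ₄}.
Eliminating the other unknown: ω₃ = r₂ω₂ sin(θ₄−θ₂) / [r₃ sin(θ₃−θ₄)].
Numerator sine = +0.96078; denominator sine = +0.99122.
Result = 0.1036·10.72·(+0.96078) / (0.1821·(+0.99122)) = +5.9115 rad/s; magnitude 5.9115 rad/s.

5.91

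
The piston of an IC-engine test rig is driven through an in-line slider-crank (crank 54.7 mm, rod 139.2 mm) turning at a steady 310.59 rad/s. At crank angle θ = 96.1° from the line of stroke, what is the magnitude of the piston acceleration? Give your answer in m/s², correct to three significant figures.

ω = 310.6 rad/s
x(θ) = r cosθ + √(L² − r² sin²θ); with ω constant, a = ω²·d²x/dθ².
d²x/dθ² = −r cosθ − r²(cos2θ)/√u − r⁴ sin²2θ/(4u^{3/2}),  u = L² − r² sin²θ = 0.0164183 m².
Substituting r = 0.0547 m, L = 0.1392 m, θ = 96.1°: d²x/dθ² = +0.028589 m.
a = ω²·d²x/dθ² = (310.6)²·(+0.028589) = +2757.9 m/s²;  |a| = 2757.9 m/s².

2760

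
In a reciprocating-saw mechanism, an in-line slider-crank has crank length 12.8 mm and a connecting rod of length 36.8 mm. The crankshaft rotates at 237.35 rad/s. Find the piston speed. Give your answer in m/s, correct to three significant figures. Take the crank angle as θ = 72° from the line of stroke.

ω = 237.3 rad/s
For an in-line slider-crank, x = r cosθ + √(L² − r² sin²θ), so v = −rω sinθ·[1 + r cosθ/√(L² − r² sin²θ)].
With r = 0.0128 m, L = 0.0368 m, θ = 72°: √(L² − r² sin²θ) = 0.034728 m.
v = −0.0128·237.3·0.95106·[1 + 0.0128·0.30902/0.034728] = -3.2185 m/s.
|v| = 3.2185 m/s.

3.22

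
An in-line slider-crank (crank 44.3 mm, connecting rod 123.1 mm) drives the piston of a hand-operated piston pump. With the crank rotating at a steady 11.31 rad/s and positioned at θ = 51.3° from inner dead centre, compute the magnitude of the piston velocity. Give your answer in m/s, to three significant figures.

ω = 11.31 rad/s
For an in-line slider-crank, x = r cosθ + √(L² − r² sin²θ), so v = −rω sinθ·[1 + r cosθ/√(L² − r² sin²θ)].
With r = 0.0443 m, L = 0.1231 m, θ = 51.3°: √(L² − r² sin²θ) = 0.11815 m.
v = −0.0443·11.31·0.78043·[1 + 0.0443·0.62524/0.11815] = -0.48269 m/s.
|v| = 0.48269 m/s.

0.483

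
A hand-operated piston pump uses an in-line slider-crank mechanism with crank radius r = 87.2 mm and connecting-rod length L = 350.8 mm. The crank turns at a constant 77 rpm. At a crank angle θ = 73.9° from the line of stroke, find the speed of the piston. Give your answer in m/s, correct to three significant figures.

0.724

ω = 2π·77/60 = 8.063 rad/s
For an in-line slider-crank, x = r cosθ + √(L² − r² sin²θ), so v = −rω sinθ·[1 + r cosθ/√(L² − r² sin²θ)].
With r = 0.0872 m, L = 0.3508 m, θ = 73.9°: √(L² − r² sin²θ) = 0.34065 m.
v = −0.0872·8.063·0.96078·[1 + 0.0872·0.27731/0.34065] = -0.72351 m/s.
|v| = 0.72351 m/s.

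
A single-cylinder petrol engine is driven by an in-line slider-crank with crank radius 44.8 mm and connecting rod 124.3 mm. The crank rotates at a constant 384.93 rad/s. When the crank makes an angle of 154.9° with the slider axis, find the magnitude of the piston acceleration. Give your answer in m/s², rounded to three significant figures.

4410

ω = 384.9 rad/s
x(θ) = r cosθ + √(L² − r² sin²θ); with ω constant, a = ω²·d²x/dθ².
d²x/dθ² = −r cosθ − r²(cos2θ)/√u − r⁴ sin²2θ/(4u^{3/2}),  u = L² − r² sin²θ = 0.0150893 m².
Substituting r = 0.0448 m, L = 0.1243 m, θ = 154.9°: d²x/dθ² = +0.02979 m.
a = ω²·d²x/dθ² = (384.9)²·(+0.02979) = +4414 m/s²;  |a| = 4414 m/s².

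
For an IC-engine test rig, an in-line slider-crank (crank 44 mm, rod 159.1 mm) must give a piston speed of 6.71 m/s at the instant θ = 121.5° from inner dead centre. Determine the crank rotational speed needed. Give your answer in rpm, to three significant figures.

2010

For an in-line slider-crank, |v_piston| = rω|sinθ|·[1 + r cosθ/√(L² − r² sin²θ)].
With r = 0.044 m, L = 0.1591 m, θ = 121.5°: the bracketed kinematic factor |dx/dθ| = 0.031938 m.
ω = v/|dx/dθ| = 6.71/0.031938 = 210.1 rad/s.
N = 60ω/(2π) = 2006.3 rpm.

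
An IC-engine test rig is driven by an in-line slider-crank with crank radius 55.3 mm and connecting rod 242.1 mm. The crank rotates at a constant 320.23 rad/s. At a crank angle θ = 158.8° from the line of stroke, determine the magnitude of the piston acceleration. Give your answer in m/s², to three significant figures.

4320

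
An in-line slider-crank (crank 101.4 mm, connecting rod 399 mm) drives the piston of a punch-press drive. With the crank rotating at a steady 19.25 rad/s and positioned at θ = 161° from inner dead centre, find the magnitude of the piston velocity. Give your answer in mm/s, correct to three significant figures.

482

ω = 19.25 rad/s
For an in-line slider-crank, x = r cosθ + √(L² − r² sin²θ), so v = −rω sinθ·[1 + r cosθ/√(L² − r² sin²θ)].
With r = 0.1014 m, L = 0.399 m, θ = 161°: √(L² − r² sin²θ) = 0.39763 m.
v = −0.1014·19.25·0.32557·[1 + 0.1014·-0.94552/0.39763] = -0.48227 m/s.
|v| = 0.48227 m/s = 482.27 mm/s.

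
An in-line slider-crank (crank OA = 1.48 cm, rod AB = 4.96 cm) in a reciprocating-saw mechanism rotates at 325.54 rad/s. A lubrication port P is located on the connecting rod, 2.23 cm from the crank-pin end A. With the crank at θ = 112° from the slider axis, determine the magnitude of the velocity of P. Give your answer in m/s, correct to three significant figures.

4.35

ω = 325.5 rad/s.  Crank-pin speed |V_A| = rω = 4.818 m/s, perpendicular to OA.
Rod angle: sinφ = −(r/L) sinθ ⇒ φ = -16.061°; ω_rod = −rω cosθ/√(L²−r²sin²θ) = +37.866 rad/s.
V_P = V_A + ω_rod × AP, with AP = 0.0223 m along the rod.
Components: V_Px = −rω sinθ − a·ω_rod·sinφ = -4.2335 m/s;  V_Py = rω cosθ + a·ω_rod·cosφ = -0.9934 m/s.
|V_P| = √(V_Px² + V_Py²) = 4.3485 m/s.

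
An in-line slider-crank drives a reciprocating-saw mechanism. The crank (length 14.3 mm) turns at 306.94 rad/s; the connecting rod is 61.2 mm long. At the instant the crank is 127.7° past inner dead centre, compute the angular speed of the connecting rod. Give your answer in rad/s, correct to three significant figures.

44.6

ω = 306.9 rad/s
The rod makes angle φ with the slider axis where L sinφ = r sinθ; differentiating, L cosφ·φ̇ = r ω cosθ.
L cosφ = √(L² − r² sin²θ) = 0.060145 m.
|ω_rod| = r ω |cosθ| / √(L² − r² sin²θ) = 0.0143·306.9·0.61153/0.060145 = 44.628 rad/s.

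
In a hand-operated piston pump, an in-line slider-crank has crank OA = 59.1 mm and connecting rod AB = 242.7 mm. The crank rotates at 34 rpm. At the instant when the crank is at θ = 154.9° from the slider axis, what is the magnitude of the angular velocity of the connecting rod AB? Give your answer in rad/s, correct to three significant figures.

ω = 3.56 rad/s (converted from 34 rpm).
The rod makes angle φ with the slider axis where L sinφ = r sinθ; differentiating, L cosφ·φ̇ = r ω cosθ.
L cosφ = √(L² − r² sin²θ) = 0.2414 m.
|ω_rod| = r ω |cosθ| / √(L² − r² sin²θ) = 0.0591·3.56·0.90557/0.2414 = 0.78936 rad/s.

0.789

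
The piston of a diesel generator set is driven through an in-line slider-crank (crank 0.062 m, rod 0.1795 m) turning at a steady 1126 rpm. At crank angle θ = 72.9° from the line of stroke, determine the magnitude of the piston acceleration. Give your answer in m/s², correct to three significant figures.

ω = 2π·1126/60 = 117.9 rad/s
x(θ) = r cosθ + √(L² − r² sin²θ); with ω constant, a = ω²·d²x/dθ².
d²x/dθ² = −r cosθ − r²(cos2θ)/√u − r⁴ sin²2θ/(4u^{3/2}),  u = L² − r² sin²θ = 0.0287086 m².
Substituting r = 0.062 m, L = 0.1795 m, θ = 72.9°: d²x/dθ² = +0.00029356 m.
a = ω²·d²x/dθ² = (117.9)²·(+0.00029356) = +4.0816 m/s²;  |a| = 4.0816 m/s².

4.08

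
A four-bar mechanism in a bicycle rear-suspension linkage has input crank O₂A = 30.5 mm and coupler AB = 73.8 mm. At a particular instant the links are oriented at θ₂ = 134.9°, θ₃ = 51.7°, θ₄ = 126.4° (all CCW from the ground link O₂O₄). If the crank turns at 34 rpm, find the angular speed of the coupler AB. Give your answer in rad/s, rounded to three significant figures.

ω₂ = 3.56 rad/s (from 34 rpm).
Differentiating the loop-closure r₂e^{iθ₂}+r₃e^{iθ₃}=r₁+r₄e^{iθ₄} gives r₂ω₂e^{iθ₂}+r₃ω₃e^{iθ₃}=r₄ω₄e^{iθ₄}.
Eliminating the other unknown: ω₃ = r₂ω₂ sin(θ₄−θ₂) / [r₃ sin(θ₃−θ₄)].
Numerator sine = -0.14781; denominator sine = -0.96456.
Result = 0.0305·3.56·(-0.14781) / (0.0738·(-0.96456)) = +0.22549 rad/s; magnitude 0.22549 rad/s.

0.225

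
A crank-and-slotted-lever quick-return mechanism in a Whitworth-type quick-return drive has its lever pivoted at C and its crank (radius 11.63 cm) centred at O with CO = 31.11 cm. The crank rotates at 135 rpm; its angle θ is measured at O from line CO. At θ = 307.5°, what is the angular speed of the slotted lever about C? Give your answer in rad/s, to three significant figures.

ω = 14.14 rad/s (from 135 rpm).
Crank pin A relative to C: A = (d + r cosθ, r sinθ); lever angle φ = atan2(r sinθ, d + r cosθ).
Differentiating tanφ: φ̇ = rω(d cosθ + r)/(d² + r² + 2dr cosθ).
d² + r² + 2dr cosθ = |CA|² = 0.15436 m²;  d cosθ + r = +0.30569 m.
|ω_lever| = |0.1163·14.14·+0.30569| / 0.15436 = 3.256 rad/s.

3.26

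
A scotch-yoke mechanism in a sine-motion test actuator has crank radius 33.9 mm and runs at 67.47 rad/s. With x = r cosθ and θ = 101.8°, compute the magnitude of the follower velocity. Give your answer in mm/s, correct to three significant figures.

ω = 67.47 rad/s
x = r cosθ ⇒ ẋ = −rω sinθ.
|v| = rω|sinθ| = 0.0339·67.47·|sin 101.8°| = 2.2389 m/s = 2238.9 mm/s.

2240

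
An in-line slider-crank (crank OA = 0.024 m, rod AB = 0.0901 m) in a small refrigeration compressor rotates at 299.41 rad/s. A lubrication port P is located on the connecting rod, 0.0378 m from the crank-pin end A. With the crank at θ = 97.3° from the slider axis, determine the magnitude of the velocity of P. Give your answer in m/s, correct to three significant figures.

7.04

ω = 299.4 rad/s.  Crank-pin speed |V_A| = rω = 7.1858 m/s, perpendicular to OA.
Rod angle: sinφ = −(r/L) sinθ ⇒ φ = -15.320°; ω_rod = −rω cosθ/√(L²−r²sin²θ) = +10.507 rad/s.
V_P = V_A + ω_rod × AP, with AP = 0.0378 m along the rod.
Components: V_Px = −rω sinθ − a·ω_rod·sinφ = -7.0227 m/s;  V_Py = rω cosθ + a·ω_rod·cosφ = -0.53 m/s.
|V_P| = √(V_Px² + V_Py²) = 7.0426 m/s.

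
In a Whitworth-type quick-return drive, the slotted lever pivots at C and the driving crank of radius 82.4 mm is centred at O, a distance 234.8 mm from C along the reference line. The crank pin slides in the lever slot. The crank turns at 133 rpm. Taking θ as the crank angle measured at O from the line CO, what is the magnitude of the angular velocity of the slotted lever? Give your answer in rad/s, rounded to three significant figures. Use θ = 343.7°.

3.57

ω = 13.93 rad/s (from 133 rpm).
Crank pin A relative to C: A = (d + r cosθ, r sinθ); lever angle φ = atan2(r sinθ, d + r cosθ).
Differentiating tanφ: φ̇ = rω(d cosθ + r)/(d² + r² + 2dr cosθ).
d² + r² + 2dr cosθ = |CA|² = 0.0990605 m²;  d cosθ + r = +0.30776 m.
|ω_lever| = |0.0824·13.93·+0.30776| / 0.0990605 = 3.5655 rad/s.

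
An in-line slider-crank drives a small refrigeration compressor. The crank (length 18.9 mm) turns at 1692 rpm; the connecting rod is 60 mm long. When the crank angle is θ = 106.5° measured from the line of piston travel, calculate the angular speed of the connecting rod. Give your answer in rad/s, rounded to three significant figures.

ω = 177.2 rad/s (converted from 1692 rpm).
The rod makes angle φ with the slider axis where L sinφ = r sinθ; differentiating, L cosφ·φ̇ = r ω cosθ.
L cosφ = √(L² − r² sin²θ) = 0.057198 m.
|ω_rod| = r ω |cosθ| / √(L² − r² sin²θ) = 0.0189·177.2·0.28402/0.057198 = 16.628 rad/s.

16.6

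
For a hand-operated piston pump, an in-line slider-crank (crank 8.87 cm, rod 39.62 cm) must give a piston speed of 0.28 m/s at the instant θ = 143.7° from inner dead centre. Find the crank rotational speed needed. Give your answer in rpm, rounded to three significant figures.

62.3

For an in-line slider-crank, |v_piston| = rω|sinθ|·[1 + r cosθ/√(L² − r² sin²θ)].
With r = 0.0887 m, L = 0.3962 m, θ = 143.7°: the bracketed kinematic factor |dx/dθ| = 0.042953 m.
ω = v/|dx/dθ| = 0.28/0.042953 = 6.5188 rad/s.
N = 60ω/(2π) = 62.25 rpm.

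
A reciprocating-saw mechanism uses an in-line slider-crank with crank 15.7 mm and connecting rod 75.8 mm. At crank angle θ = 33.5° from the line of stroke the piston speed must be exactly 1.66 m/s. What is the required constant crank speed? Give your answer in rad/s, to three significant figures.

163

For an in-line slider-crank, |v_piston| = rω|sinθ|·[1 + r cosθ/√(L² − r² sin²θ)].
With r = 0.0157 m, L = 0.0758 m, θ = 33.5°: the bracketed kinematic factor |dx/dθ| = 0.010172 m.
ω = v/|dx/dθ| = 1.66/0.010172 = 163.19 rad/s.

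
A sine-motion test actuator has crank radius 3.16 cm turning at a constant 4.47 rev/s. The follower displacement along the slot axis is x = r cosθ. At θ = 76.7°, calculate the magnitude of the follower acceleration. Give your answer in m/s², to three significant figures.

5.73

ω = 28.09 rad/s (from 4.47 rev/s).
x = r cosθ ⇒ ẍ = −rω² cosθ (ω constant).
|a| = rω²|cosθ| = 0.0316·(28.09)²·|cos 76.7°| = 5.7343 m/s².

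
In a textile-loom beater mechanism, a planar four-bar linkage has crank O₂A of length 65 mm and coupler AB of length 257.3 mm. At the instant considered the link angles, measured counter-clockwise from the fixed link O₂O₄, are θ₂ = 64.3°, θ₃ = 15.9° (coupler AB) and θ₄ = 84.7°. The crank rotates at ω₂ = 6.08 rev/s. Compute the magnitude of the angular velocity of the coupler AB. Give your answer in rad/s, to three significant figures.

ω₂ = 38.2 rad/s (from 6.08 rev/s).
Differentiating the loop-closure r₂e^{iθ₂}+r₃e^{iθ₃}=r₁+r₄e^{iθ₄} gives r₂ω₂e^{iθ₂}+r₃ω₃e^{iθ₃}=r₄ω₄e^{iθ₄}.
Eliminating the other unknown: ω₃ = r₂ω₂ sin(θ₄−θ₂) / [r₃ sin(θ₃−θ₄)].
Numerator sine = +0.34857; denominator sine = -0.93232.
Result = 0.065·38.2·(+0.34857) / (0.2573·(-0.93232)) = -3.6081 rad/s; magnitude 3.6081 rad/s.

3.61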